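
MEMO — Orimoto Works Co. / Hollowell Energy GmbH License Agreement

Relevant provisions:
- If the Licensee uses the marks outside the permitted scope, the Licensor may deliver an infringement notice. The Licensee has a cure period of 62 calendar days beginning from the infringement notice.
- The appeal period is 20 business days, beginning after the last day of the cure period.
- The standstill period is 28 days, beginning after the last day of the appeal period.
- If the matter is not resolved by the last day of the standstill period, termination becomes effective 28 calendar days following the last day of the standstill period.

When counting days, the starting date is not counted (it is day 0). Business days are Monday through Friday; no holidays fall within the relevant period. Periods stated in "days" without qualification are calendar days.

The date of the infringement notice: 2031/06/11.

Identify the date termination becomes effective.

2031/11/04

The last day of the cure period: 2031/06/11 + 62 days = 2031/08/12.
The last day of the appeal period: counting 20 business days from Tuesday, 2031/08/12 (Aug 13, Aug 14, Aug 15, Aug 18, …, Sep 5, Sep 8, Sep 9, skipping weekends) reaches Tuesday, 2031/09/09.
The last day of the standstill period: 28 calendar days after 2031/09/09 is 2031/10/07.
Adding 28 calendar days to 2031/10/07 gives 2031/11/04, which is the date termination becomes effective.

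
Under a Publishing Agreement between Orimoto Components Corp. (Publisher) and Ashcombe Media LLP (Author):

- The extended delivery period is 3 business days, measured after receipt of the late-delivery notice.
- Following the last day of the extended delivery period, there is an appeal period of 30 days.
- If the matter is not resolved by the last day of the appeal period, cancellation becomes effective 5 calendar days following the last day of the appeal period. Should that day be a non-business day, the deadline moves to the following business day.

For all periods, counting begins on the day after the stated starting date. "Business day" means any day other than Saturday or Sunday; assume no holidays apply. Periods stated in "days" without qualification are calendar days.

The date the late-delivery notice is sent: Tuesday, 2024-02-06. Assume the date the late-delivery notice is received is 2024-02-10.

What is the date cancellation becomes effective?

2024-03-20

The last day of the extended delivery period: counting 3 business days from Saturday, 2024-02-10 (Feb 12, Feb 13, Feb 14, skipping weekends) reaches Wednesday, 2024-02-14.
The last day of the appeal period: 30 calendar days after 2024-02-14 is 2024-03-15.
Adding 5 calendar days to 2024-03-15 gives 2024-03-20, which is the date cancellation becomes effective. 2024-03-20 is a Wednesday, so no roll-forward applies.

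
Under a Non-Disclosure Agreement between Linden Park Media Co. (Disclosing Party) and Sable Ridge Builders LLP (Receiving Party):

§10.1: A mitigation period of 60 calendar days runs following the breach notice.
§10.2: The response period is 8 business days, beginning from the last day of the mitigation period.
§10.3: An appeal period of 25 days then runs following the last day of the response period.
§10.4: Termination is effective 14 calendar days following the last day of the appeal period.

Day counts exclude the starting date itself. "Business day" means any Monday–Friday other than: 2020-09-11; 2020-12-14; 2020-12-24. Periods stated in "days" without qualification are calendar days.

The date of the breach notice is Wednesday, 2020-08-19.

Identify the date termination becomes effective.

The last day of the mitigation period: 2020-08-19 + 60 days = 2020-10-18.
The last day of the response period: 8 business days after Sunday, 2020-10-18, skipping weekends — Oct 19, Oct 20, Oct 21, Oct 22, Oct 23, Oct 26, Oct 27, Oct 28 — lands on Wednesday, 2020-10-28.
The last day of the appeal period: 2020-10-28 + 25 days = 2020-11-22.
The date termination becomes effective: 2020-11-22 + 14 days = 2020-12-06.

2020-12-06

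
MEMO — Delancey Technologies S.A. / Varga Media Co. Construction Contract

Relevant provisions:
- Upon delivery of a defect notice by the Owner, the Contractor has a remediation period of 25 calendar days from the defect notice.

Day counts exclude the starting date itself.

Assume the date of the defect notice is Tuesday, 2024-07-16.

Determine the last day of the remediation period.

Adding 25 calendar days to 2024-07-16 gives 2024-08-10, which is the last day of the remediation period.

2024-08-10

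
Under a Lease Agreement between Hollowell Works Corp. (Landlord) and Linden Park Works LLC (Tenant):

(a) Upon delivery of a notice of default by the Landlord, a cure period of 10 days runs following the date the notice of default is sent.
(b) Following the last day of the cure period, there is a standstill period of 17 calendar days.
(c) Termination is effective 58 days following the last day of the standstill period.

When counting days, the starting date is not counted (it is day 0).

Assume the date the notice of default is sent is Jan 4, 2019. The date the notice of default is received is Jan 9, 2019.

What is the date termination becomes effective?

Mar 30, 2019

The last day of the cure period: 10 calendar days after Jan 4, 2019 is Jan 14, 2019.
The last day of the standstill period: 17 calendar days after Jan 14, 2019 is Jan 31, 2019.
The date termination becomes effective: 58 calendar days after Jan 31, 2019 is Mar 30, 2019.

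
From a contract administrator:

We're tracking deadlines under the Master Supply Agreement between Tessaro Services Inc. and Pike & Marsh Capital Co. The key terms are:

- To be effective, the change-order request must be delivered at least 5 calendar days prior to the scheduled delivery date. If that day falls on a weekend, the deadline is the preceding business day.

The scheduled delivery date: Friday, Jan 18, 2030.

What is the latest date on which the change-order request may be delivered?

Jan 11, 2030

Counting back 5 calendar days from Jan 18, 2030 gives Jan 13, 2030. That is a Sunday, so the deadline moves back to Friday, Jan 11, 2030.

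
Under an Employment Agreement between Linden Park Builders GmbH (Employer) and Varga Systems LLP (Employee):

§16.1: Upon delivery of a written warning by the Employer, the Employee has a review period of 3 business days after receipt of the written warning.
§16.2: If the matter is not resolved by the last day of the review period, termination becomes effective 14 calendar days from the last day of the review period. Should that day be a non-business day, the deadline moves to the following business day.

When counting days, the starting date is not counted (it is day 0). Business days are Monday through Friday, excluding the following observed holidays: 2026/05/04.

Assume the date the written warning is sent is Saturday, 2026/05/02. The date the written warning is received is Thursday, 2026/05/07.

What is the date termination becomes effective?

From Thursday, 2026/05/07, 3 business days (May 8, May 11, May 12, skipping weekends) brings us to Tuesday, 2026/05/12, which is the last day of the review period.
Adding 14 calendar days to 2026/05/12 gives 2026/05/26, which is the date termination becomes effective. 2026/05/26 is a Tuesday and is not a listed holiday, so no roll-forward applies.

2026/05/26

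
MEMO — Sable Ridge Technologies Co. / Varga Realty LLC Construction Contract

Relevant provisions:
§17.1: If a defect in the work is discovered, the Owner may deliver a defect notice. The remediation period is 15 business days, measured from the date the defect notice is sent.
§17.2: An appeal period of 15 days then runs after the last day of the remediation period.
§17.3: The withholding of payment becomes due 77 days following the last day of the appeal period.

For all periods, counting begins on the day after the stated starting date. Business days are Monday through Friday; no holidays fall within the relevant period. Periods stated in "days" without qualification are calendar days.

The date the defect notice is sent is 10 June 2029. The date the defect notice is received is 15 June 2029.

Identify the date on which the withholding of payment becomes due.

The last day of the remediation period: 15 business days after Sunday, 10 June 2029, skipping weekends — Jun 11, Jun 12, Jun 13, Jun 14, …, Jun 27, Jun 28, Jun 29 — lands on Friday, 29 June 2029.
Adding 15 calendar days to 29 June 2029 gives 14 July 2029, which is the last day of the appeal period.
The date on which the withholding of payment becomes due: 77 calendar days after 14 July 2029 is 29 September 2029.

29 September 2029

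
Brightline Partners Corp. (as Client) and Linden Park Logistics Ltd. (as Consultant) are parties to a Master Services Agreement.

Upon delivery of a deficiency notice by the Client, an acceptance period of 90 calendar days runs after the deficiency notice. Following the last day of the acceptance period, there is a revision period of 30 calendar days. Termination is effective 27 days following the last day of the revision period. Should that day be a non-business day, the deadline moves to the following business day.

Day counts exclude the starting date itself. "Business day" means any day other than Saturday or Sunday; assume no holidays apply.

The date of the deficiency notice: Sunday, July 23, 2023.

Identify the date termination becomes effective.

December 18, 2023

The last day of the acceptance period: 90 calendar days after July 23, 2023 is October 21, 2023.
The last day of the revision period: 30 calendar days after October 21, 2023 is November 20, 2023.
The date termination becomes effective: November 20, 2023 + 27 days = December 17, 2023. That falls on a Sunday, so it rolls to the next business day, Monday, December 18, 2023.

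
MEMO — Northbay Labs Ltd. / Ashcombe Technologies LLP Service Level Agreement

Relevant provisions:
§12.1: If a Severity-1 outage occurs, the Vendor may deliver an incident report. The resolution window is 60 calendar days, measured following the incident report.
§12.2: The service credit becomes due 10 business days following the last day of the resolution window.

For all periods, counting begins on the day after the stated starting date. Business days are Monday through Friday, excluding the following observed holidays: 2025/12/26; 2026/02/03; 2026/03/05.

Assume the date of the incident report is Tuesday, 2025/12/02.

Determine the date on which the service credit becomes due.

The last day of the resolution window: 2025/12/02 + 60 days = 2026/01/31.
The date on which the service credit becomes due: 10 business days after Saturday, 2026/01/31, skipping weekends and the listed holiday on Feb 3 — Feb 2, Feb 4, Feb 5, Feb 6, Feb 9, Feb 10, Feb 11, Feb 12, Feb 13, Feb 16 — lands on Monday, 2026/02/16.

2026/02/16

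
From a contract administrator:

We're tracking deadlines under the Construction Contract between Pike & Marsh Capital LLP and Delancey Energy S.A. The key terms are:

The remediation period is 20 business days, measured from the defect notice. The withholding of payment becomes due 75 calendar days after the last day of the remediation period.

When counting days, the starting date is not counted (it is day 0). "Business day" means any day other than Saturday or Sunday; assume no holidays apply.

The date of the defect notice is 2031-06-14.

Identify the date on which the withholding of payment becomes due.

2031-09-24

The last day of the remediation period: 20 business days after Saturday, 2031-06-14, skipping weekends — Jun 16, Jun 17, Jun 18, Jun 19, …, Jul 9, Jul 10, Jul 11 — lands on Friday, 2031-07-11.
The date on which the withholding of payment becomes due: 2031-07-11 + 75 days = 2031-09-24.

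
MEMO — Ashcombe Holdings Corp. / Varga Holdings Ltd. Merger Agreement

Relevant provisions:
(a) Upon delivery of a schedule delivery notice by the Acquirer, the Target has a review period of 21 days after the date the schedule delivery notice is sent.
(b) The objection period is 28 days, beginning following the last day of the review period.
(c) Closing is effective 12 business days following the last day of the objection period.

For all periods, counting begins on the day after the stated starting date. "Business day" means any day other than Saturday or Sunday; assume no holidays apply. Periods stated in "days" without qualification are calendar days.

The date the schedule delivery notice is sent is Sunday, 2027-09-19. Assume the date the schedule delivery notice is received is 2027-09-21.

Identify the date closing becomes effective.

2027-11-23

The last day of the review period: 2027-09-19 + 21 days = 2027-10-10.
Adding 28 calendar days to 2027-10-10 gives 2027-11-07, which is the last day of the objection period.
The date closing becomes effective: counting 12 business days from Sunday, 2027-11-07 (Nov 8, Nov 9, Nov 10, Nov 11, …, Nov 19, Nov 22, Nov 23, skipping weekends) reaches Tuesday, 2027-11-23.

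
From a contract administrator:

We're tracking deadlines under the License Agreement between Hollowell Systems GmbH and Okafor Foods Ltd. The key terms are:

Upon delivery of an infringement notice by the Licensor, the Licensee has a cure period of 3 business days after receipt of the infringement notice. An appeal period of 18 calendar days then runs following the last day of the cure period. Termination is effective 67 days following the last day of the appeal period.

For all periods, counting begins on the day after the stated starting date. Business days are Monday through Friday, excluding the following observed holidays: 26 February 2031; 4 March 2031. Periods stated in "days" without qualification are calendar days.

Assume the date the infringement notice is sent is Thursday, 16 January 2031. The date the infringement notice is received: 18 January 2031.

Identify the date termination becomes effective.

17 April 2031

From Saturday, 18 January 2031, 3 business days (Jan 20, Jan 21, Jan 22, skipping weekends) brings us to Wednesday, 22 January 2031, which is the last day of the cure period.
The last day of the appeal period: 22 January 2031 + 18 days = 9 February 2031.
Adding 67 calendar days to 9 February 2031 gives 17 April 2031, which is the date termination becomes effective.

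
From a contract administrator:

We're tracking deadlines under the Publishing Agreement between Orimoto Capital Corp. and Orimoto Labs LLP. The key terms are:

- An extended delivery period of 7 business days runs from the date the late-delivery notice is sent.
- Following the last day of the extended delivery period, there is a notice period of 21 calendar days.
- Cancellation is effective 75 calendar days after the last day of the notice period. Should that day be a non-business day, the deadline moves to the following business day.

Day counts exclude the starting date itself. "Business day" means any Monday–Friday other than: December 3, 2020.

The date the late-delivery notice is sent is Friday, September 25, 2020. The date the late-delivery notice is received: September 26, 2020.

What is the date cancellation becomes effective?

The last day of the extended delivery period: counting 7 business days from Friday, September 25, 2020 (Sep 28, Sep 29, Sep 30, Oct 1, Oct 2, Oct 5, Oct 6, skipping weekends) reaches Tuesday, October 6, 2020.
The last day of the notice period: 21 calendar days after October 6, 2020 is October 27, 2020.
The date cancellation becomes effective: 75 calendar days after October 27, 2020 is January 10, 2021. That falls on a Sunday, so it rolls to the next business day, Monday, January 11, 2021.

January 11, 2021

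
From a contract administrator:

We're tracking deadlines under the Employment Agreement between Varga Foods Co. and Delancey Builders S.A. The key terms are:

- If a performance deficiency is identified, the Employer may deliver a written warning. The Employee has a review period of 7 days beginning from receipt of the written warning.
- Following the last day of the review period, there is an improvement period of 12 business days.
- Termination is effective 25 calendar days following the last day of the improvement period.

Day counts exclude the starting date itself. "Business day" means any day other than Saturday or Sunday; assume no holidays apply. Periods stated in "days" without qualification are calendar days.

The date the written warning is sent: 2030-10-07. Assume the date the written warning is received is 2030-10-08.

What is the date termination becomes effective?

The last day of the review period: 2030-10-08 + 7 days = 2030-10-15.
The last day of the improvement period: counting 12 business days from Tuesday, 2030-10-15 (Oct 16, Oct 17, Oct 18, Oct 21, …, Oct 29, Oct 30, Oct 31, skipping weekends) reaches Thursday, 2030-10-31.
The date termination becomes effective: 2030-10-31 + 25 days = 2030-11-25.

2030-11-25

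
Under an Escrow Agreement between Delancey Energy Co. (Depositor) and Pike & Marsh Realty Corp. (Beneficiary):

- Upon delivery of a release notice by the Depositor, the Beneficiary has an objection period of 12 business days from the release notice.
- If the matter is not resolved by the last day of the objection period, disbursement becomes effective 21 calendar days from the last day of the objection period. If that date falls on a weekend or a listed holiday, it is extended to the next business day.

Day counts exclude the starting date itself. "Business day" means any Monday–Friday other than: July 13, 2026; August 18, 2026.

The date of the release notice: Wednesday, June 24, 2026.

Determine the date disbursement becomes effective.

July 31, 2026

The last day of the objection period: counting 12 business days from Wednesday, June 24, 2026 (Jun 25, Jun 26, Jun 29, Jun 30, …, Jul 8, Jul 9, Jul 10, skipping weekends) reaches Friday, July 10, 2026.
The date disbursement becomes effective: 21 calendar days after July 10, 2026 is July 31, 2026. July 31, 2026 is a Friday and is not a listed holiday, so no roll-forward applies.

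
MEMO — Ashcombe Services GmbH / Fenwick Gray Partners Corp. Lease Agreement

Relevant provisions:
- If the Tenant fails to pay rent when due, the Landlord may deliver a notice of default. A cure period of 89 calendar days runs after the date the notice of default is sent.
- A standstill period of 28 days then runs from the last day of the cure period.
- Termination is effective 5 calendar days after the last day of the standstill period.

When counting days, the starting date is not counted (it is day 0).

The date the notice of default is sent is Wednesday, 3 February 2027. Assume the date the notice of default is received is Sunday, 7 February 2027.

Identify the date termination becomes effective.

The last day of the cure period: 3 February 2027 + 89 days = 3 May 2027.
The last day of the standstill period: 28 calendar days after 3 May 2027 is 31 May 2027.
Adding 5 calendar days to 31 May 2027 gives 5 June 2027, which is the date termination becomes effective.

5 June 2027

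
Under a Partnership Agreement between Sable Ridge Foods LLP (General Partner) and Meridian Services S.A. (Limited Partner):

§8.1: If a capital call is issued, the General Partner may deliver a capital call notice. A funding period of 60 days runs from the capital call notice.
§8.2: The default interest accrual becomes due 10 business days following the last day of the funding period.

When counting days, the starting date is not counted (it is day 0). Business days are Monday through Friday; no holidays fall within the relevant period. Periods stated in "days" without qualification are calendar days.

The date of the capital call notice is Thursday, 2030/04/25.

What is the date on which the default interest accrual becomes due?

The last day of the funding period: 2030/04/25 + 60 days = 2030/06/24.
The date on which the default interest accrual becomes due: 10 business days after Monday, 2030/06/24, skipping weekends — Jun 25, Jun 26, Jun 27, Jun 28, Jul 1, Jul 2, Jul 3, Jul 4, Jul 5, Jul 8 — lands on Monday, 2030/07/08.

2030/07/08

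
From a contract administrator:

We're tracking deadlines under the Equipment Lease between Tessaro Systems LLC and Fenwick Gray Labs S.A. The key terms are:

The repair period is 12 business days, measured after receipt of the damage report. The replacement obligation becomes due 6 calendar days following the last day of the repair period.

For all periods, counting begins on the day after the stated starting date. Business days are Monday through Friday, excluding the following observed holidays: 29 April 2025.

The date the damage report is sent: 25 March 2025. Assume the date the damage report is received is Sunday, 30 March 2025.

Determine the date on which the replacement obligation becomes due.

21 April 2025

The last day of the repair period: counting 12 business days from Sunday, 30 March 2025 (Mar 31, Apr 1, Apr 2, Apr 3, …, Apr 11, Apr 14, Apr 15, skipping weekends) reaches Tuesday, 15 April 2025.
The date on which the replacement obligation becomes due: 6 calendar days after 15 April 2025 is 21 April 2025.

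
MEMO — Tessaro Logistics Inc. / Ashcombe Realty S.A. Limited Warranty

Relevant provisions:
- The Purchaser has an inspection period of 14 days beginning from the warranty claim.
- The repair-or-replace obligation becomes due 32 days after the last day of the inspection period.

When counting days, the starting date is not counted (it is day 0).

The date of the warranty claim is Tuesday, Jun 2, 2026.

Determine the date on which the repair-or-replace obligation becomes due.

Jul 18, 2026

Adding 14 calendar days to Jun 2, 2026 gives Jun 16, 2026, which is the last day of the inspection period.
Adding 32 calendar days to Jun 16, 2026 gives Jul 18, 2026, which is the date on which the repair-or-replace obligation becomes due.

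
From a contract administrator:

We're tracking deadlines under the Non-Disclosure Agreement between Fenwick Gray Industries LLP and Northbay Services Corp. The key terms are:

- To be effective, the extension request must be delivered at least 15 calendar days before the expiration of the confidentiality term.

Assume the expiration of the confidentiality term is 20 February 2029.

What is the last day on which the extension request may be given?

5 February 2029

Counting back 15 calendar days from 20 February 2029 gives 5 February 2029.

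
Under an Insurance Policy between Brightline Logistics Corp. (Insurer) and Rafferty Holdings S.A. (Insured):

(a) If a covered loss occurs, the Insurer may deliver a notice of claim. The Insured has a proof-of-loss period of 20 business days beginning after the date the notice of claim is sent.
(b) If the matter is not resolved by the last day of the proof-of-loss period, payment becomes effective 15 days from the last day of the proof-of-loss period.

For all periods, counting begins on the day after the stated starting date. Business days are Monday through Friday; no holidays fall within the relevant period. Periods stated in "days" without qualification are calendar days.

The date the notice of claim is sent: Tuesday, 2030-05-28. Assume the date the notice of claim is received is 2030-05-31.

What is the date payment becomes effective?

From Tuesday, 2030-05-28, 20 business days (May 29, May 30, May 31, Jun 3, …, Jun 21, Jun 24, Jun 25, skipping weekends) brings us to Tuesday, 2030-06-25, which is the last day of the proof-of-loss period.
Adding 15 calendar days to 2030-06-25 gives 2030-07-10, which is the date payment becomes effective.

2030-07-10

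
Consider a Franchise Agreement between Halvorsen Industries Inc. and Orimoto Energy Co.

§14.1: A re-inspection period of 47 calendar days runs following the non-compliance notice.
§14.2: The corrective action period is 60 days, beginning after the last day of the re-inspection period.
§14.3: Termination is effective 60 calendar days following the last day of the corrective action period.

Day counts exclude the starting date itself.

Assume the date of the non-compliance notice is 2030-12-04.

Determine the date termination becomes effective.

The last day of the re-inspection period: 2030-12-04 + 47 days = 2031-01-20.
The last day of the corrective action period: 60 calendar days after 2031-01-20 is 2031-03-21.
The date termination becomes effective: 2031-03-21 + 60 days = 2031-05-20.

2031-05-20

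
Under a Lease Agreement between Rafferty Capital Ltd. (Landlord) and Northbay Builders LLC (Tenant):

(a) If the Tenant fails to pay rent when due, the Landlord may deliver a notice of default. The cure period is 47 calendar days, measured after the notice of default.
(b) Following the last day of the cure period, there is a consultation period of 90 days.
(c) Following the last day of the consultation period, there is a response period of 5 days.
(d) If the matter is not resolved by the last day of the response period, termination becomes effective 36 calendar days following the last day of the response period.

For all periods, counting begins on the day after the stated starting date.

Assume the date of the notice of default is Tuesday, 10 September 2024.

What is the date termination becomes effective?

7 March 2025

The last day of the cure period: 10 September 2024 + 47 days = 27 October 2024.
Adding 90 calendar days to 27 October 2024 gives 25 January 2025, which is the last day of the consultation period.
The last day of the response period: 25 January 2025 + 5 days = 30 January 2025.
Adding 36 calendar days to 30 January 2025 gives 7 March 2025, which is the date termination becomes effective.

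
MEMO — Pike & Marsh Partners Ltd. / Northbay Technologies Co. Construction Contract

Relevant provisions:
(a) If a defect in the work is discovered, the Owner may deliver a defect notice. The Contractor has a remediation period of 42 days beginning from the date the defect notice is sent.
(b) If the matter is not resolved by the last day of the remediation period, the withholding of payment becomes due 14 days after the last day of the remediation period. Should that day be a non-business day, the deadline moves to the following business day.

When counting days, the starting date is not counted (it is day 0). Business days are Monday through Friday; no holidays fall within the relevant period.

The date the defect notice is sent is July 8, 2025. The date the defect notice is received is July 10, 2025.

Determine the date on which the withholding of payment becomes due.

September 2, 2025

Adding 42 calendar days to July 8, 2025 gives August 19, 2025, which is the last day of the remediation period.
The date on which the withholding of payment becomes due: August 19, 2025 + 14 days = September 2, 2025. September 2, 2025 is a Tuesday, so no roll-forward applies.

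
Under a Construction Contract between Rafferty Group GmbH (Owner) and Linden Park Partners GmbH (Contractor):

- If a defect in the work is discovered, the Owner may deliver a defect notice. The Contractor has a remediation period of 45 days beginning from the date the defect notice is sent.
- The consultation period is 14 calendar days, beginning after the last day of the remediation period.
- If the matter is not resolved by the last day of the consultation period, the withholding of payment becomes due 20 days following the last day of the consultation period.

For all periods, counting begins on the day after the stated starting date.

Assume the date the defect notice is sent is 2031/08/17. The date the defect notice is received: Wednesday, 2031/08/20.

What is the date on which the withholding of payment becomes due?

The last day of the remediation period: 2031/08/17 + 45 days = 2031/10/01.
The last day of the consultation period: 2031/10/01 + 14 days = 2031/10/15.
The date on which the withholding of payment becomes due: 20 calendar days after 2031/10/15 is 2031/11/04.

2031/11/04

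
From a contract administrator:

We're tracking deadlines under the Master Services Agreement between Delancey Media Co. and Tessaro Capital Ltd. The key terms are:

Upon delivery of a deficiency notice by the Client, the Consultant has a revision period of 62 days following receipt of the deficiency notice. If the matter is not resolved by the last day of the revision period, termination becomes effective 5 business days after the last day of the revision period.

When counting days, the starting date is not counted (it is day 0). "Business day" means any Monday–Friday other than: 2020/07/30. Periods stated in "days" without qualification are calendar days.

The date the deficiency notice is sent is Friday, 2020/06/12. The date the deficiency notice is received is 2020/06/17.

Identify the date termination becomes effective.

2020/08/25

Adding 62 calendar days to 2020/06/17 gives 2020/08/18, which is the last day of the revision period.
The date termination becomes effective: counting 5 business days from Tuesday, 2020/08/18 (Aug 19, Aug 20, Aug 21, Aug 24, Aug 25, skipping weekends) reaches Tuesday, 2020/08/25.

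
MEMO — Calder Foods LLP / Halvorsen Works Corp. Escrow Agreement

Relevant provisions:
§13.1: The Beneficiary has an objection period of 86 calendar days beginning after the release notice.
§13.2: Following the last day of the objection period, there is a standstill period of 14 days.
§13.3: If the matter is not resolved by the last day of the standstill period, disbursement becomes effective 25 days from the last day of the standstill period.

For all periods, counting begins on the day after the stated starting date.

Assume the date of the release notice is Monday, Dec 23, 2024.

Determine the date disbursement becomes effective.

Apr 27, 2025

Adding 86 calendar days to Dec 23, 2024 gives Mar 19, 2025, which is the last day of the objection period.
The last day of the standstill period: 14 calendar days after Mar 19, 2025 is Apr 2, 2025.
The date disbursement becomes effective: 25 calendar days after Apr 2, 2025 is Apr 27, 2025.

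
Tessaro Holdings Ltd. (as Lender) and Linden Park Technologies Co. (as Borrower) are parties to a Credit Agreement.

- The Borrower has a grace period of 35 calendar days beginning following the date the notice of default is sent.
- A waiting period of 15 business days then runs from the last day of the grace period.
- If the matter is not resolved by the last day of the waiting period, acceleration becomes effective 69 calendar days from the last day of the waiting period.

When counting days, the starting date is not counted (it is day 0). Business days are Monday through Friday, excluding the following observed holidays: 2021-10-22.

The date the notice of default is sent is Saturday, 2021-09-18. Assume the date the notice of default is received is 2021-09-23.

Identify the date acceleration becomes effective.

The last day of the grace period: 2021-09-18 + 35 days = 2021-10-23.
The last day of the waiting period: counting 15 business days from Saturday, 2021-10-23 (Oct 25, Oct 26, Oct 27, Oct 28, …, Nov 10, Nov 11, Nov 12, skipping weekends) reaches Friday, 2021-11-12.
The date acceleration becomes effective: 2021-11-12 + 69 days = 2022-01-20.

2022-01-20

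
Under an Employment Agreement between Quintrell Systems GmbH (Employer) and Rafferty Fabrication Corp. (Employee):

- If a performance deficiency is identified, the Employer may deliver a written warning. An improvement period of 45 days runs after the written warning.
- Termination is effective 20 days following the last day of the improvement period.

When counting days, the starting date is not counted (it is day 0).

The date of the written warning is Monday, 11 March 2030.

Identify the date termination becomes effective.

15 May 2030

The last day of the improvement period: 11 March 2030 + 45 days = 25 April 2030.
The date termination becomes effective: 25 April 2030 + 20 days = 15 May 2030.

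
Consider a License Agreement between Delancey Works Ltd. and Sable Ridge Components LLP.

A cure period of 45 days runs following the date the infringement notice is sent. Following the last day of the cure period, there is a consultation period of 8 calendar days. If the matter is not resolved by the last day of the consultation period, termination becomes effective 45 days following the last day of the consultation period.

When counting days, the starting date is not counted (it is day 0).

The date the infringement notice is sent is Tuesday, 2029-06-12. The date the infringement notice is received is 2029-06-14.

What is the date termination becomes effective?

Adding 45 calendar days to 2029-06-12 gives 2029-07-27, which is the last day of the cure period.
The last day of the consultation period: 2029-07-27 + 8 days = 2029-08-04.
Adding 45 calendar days to 2029-08-04 gives 2029-09-18, which is the date termination becomes effective.

2029-09-18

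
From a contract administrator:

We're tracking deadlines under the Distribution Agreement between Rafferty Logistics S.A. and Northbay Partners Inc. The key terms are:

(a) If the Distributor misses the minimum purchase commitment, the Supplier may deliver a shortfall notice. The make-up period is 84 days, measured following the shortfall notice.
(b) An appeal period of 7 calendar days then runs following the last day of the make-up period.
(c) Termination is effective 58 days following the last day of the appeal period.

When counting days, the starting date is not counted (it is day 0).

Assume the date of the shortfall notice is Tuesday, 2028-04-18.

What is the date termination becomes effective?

The last day of the make-up period: 2028-04-18 + 84 days = 2028-07-11.
The last day of the appeal period: 7 calendar days after 2028-07-11 is 2028-07-18.
Adding 58 calendar days to 2028-07-18 gives 2028-09-14, which is the date termination becomes effective.

2028-09-14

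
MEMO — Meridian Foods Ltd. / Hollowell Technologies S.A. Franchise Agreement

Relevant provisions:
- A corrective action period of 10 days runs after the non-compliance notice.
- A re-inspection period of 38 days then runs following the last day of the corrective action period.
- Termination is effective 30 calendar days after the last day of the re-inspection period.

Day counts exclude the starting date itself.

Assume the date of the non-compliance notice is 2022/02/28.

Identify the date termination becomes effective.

The last day of the corrective action period: 10 calendar days after 2022/02/28 is 2022/03/10.
The last day of the re-inspection period: 38 calendar days after 2022/03/10 is 2022/04/17.
The date termination becomes effective: 2022/04/17 + 30 days = 2022/05/17.

2022/05/17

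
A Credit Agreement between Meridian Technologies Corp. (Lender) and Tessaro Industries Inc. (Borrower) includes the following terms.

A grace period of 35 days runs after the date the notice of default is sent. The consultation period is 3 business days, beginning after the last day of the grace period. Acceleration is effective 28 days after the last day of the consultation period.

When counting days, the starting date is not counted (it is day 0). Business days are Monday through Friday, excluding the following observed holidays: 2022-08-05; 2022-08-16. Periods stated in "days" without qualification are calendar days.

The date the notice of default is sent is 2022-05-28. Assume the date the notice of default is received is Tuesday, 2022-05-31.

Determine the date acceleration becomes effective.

2022-08-03

The last day of the grace period: 35 calendar days after 2022-05-28 is 2022-07-02.
From Saturday, 2022-07-02, 3 business days (Jul 4, Jul 5, Jul 6, skipping weekends) brings us to Wednesday, 2022-07-06, which is the last day of the consultation period.
The date acceleration becomes effective: 2022-07-06 + 28 days = 2022-08-03.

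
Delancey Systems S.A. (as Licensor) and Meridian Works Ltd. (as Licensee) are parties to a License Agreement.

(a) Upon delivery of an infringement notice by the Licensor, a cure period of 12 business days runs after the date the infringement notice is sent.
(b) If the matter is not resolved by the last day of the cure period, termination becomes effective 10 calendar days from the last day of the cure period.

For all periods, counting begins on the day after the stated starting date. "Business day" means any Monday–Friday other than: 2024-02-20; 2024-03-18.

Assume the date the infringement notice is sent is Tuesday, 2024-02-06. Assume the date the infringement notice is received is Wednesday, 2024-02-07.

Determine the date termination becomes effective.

2024-03-04

The last day of the cure period: counting 12 business days from Tuesday, 2024-02-06 (Feb 7, Feb 8, Feb 9, Feb 12, …, Feb 21, Feb 22, Feb 23, skipping weekends and the listed holiday on Feb 20) reaches Friday, 2024-02-23.
The date termination becomes effective: 10 calendar days after 2024-02-23 is 2024-03-04.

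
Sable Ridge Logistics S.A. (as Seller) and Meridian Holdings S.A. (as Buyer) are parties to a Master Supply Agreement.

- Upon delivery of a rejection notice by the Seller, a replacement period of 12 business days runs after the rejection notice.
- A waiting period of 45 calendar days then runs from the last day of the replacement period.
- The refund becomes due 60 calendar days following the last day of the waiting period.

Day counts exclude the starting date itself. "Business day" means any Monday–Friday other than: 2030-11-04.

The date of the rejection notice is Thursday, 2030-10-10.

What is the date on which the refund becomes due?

The last day of the replacement period: counting 12 business days from Thursday, 2030-10-10 (Oct 11, Oct 14, Oct 15, Oct 16, …, Oct 24, Oct 25, Oct 28, skipping weekends) reaches Monday, 2030-10-28.
Adding 45 calendar days to 2030-10-28 gives 2030-12-12, which is the last day of the waiting period.
The date on which the refund becomes due: 2030-12-12 + 60 days = 2031-02-10.

2031-02-10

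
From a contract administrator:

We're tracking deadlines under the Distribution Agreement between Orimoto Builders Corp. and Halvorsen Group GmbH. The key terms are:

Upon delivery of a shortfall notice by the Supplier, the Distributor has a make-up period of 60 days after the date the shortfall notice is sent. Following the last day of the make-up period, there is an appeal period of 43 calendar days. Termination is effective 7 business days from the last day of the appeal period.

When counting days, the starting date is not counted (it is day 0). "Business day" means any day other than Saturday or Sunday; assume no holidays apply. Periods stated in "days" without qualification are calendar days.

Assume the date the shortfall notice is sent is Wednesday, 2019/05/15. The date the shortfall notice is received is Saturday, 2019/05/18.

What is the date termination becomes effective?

2019/09/04

Adding 60 calendar days to 2019/05/15 gives 2019/07/14, which is the last day of the make-up period.
The last day of the appeal period: 43 calendar days after 2019/07/14 is 2019/08/26.
From Monday, 2019/08/26, 7 business days (Aug 27, Aug 28, Aug 29, Aug 30, Sep 2, Sep 3, Sep 4, skipping weekends) brings us to Wednesday, 2019/09/04, which is the date termination becomes effective.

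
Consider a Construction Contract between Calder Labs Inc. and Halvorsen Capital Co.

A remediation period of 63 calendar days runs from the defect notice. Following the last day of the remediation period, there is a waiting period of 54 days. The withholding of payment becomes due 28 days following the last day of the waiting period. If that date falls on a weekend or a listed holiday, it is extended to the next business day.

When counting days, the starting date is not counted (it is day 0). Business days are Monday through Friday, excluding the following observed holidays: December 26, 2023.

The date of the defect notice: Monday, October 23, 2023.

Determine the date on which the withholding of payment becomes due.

March 18, 2024

Adding 63 calendar days to October 23, 2023 gives December 25, 2023, which is the last day of the remediation period.
Adding 54 calendar days to December 25, 2023 gives February 17, 2024, which is the last day of the waiting period.
The date on which the withholding of payment becomes due: February 17, 2024 + 28 days = March 16, 2024. That falls on a Saturday, so it rolls to the next business day, Monday, March 18, 2024.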